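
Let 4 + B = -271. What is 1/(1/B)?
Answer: -275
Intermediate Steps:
B = -275 (B = -4 - 271 = -275)
1/(1/B) = 1/(1/(-275)) = 1/(-1/275) = -275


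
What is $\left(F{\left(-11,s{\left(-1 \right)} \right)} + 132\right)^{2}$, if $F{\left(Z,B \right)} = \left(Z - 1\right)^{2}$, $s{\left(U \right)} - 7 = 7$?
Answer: $76176$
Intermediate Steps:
$s{\left(U \right)} = 14$ ($s{\left(U \right)} = 7 + 7 = 14$)
$F{\left(Z,B \right)} = \left(-1 + Z\right)^{2}$
$\left(F{\left(-11,s{\left(-1 \right)} \right)} + 132\right)^{2} = \left(\left(-1 - 11\right)^{2} + 132\right)^{2} = \left(\left(-12\right)^{2} + 132\right)^{2} = \left(144 + 132\right)^{2} = 276^{2} = 76176$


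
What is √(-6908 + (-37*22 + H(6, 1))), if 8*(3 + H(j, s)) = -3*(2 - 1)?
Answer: 9*I*√1526/4 ≈ 87.894*I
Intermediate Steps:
H(j, s) = -27/8 (H(j, s) = -3 + (-3*(2 - 1))/8 = -3 + (-3*1)/8 = -3 + (⅛)*(-3) = -3 - 3/8 = -27/8)
√(-6908 + (-37*22 + H(6, 1))) = √(-6908 + (-37*22 - 27/8)) = √(-6908 + (-814 - 27/8)) = √(-6908 - 6539/8) = √(-61803/8) = 9*I*√1526/4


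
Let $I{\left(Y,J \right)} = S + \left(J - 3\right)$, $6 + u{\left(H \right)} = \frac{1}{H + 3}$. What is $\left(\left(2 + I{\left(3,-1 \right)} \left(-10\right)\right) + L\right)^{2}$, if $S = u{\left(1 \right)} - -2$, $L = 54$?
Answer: $\frac{71289}{4} \approx 17822.0$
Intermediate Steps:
$u{\left(H \right)} = -6 + \frac{1}{3 + H}$ ($u{\left(H \right)} = -6 + \frac{1}{H + 3} = -6 + \frac{1}{3 + H}$)
$S = - \frac{15}{4}$ ($S = \frac{-17 - 6}{3 + 1} - -2 = \frac{-17 - 6}{4} + 2 = \frac{1}{4} \left(-23\right) + 2 = - \frac{23}{4} + 2 = - \frac{15}{4} \approx -3.75$)
$I{\left(Y,J \right)} = - \frac{27}{4} + J$ ($I{\left(Y,J \right)} = - \frac{15}{4} + \left(J - 3\right) = - \frac{15}{4} + \left(-3 + J\right) = - \frac{27}{4} + J$)
$\left(\left(2 + I{\left(3,-1 \right)} \left(-10\right)\right) + L\right)^{2} = \left(\left(2 + \left(- \frac{27}{4} - 1\right) \left(-10\right)\right) + 54\right)^{2} = \left(\left(2 - - \frac{155}{2}\right) + 54\right)^{2} = \left(\left(2 + \frac{155}{2}\right) + 54\right)^{2} = \left(\frac{159}{2} + 54\right)^{2} = \left(\frac{267}{2}\right)^{2} = \frac{71289}{4}$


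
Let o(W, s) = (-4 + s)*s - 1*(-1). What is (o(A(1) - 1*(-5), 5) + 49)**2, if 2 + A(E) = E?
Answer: 3025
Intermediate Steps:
A(E) = -2 + E
o(W, s) = 1 + s*(-4 + s) (o(W, s) = s*(-4 + s) + 1 = 1 + s*(-4 + s))
(o(A(1) - 1*(-5), 5) + 49)**2 = ((1 + 5**2 - 4*5) + 49)**2 = ((1 + 25 - 20) + 49)**2 = (6 + 49)**2 = 55**2 = 3025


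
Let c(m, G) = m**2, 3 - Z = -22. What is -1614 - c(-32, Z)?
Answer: -2638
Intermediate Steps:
Z = 25 (Z = 3 - 1*(-22) = 3 + 22 = 25)
-1614 - c(-32, Z) = -1614 - 1*(-32)**2 = -1614 - 1*1024 = -1614 - 1024 = -2638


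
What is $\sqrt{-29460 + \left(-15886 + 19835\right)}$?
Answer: $i \sqrt{25511} \approx 159.72 i$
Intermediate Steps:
$\sqrt{-29460 + \left(-15886 + 19835\right)} = \sqrt{-29460 + 3949} = \sqrt{-25511} = i \sqrt{25511}$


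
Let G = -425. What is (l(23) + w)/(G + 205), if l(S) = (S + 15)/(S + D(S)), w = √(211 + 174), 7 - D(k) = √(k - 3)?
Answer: -57/9680 - 19*√5/48400 - √385/220 ≈ -0.095955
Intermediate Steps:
D(k) = 7 - √(-3 + k) (D(k) = 7 - √(k - 3) = 7 - √(-3 + k))
w = √385 ≈ 19.621
l(S) = (15 + S)/(7 + S - √(-3 + S)) (l(S) = (S + 15)/(S + (7 - √(-3 + S))) = (15 + S)/(7 + S - √(-3 + S)))
(l(23) + w)/(G + 205) = ((15 + 23)/(7 + 23 - √(-3 + 23)) + √385)/(-425 + 205) = (38/(7 + 23 - √20) + √385)/(-220) = (38/(7 + 23 - 2*√5) + √385)*(-1/220) = (38/(30 - 2*√5) + √385)*(-1/220) = (√385 + 38/(30 - 2*√5))*(-1/220) = -19/(110*(30 - 2*√5)) - √385/220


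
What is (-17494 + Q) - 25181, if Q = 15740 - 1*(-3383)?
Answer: -23552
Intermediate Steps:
Q = 19123 (Q = 15740 + 3383 = 19123)
(-17494 + Q) - 25181 = (-17494 + 19123) - 25181 = 1629 - 25181 = -23552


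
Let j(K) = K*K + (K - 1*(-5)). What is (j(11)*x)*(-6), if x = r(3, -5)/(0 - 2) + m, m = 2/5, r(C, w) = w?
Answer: -11919/5 ≈ -2383.8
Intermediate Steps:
m = ⅖ (m = 2*(⅕) = ⅖ ≈ 0.40000)
j(K) = 5 + K + K² (j(K) = K² + (K + 5) = K² + (5 + K) = 5 + K + K²)
x = 29/10 (x = -5/(0 - 2) + ⅖ = -5/(-2) + ⅖ = -5*(-½) + ⅖ = 5/2 + ⅖ = 29/10 ≈ 2.9000)
(j(11)*x)*(-6) = ((5 + 11 + 11²)*(29/10))*(-6) = ((5 + 11 + 121)*(29/10))*(-6) = (137*(29/10))*(-6) = (3973/10)*(-6) = -11919/5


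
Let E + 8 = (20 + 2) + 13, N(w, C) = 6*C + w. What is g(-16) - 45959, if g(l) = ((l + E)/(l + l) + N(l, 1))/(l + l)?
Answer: -47061685/1024 ≈ -45959.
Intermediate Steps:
N(w, C) = w + 6*C
E = 27 (E = -8 + ((20 + 2) + 13) = -8 + (22 + 13) = -8 + 35 = 27)
g(l) = (6 + l + (27 + l)/(2*l))/(2*l) (g(l) = ((l + 27)/(l + l) + (l + 6*1))/(l + l) = ((27 + l)/((2*l)) + (l + 6))/((2*l)) = ((27 + l)*(1/(2*l)) + (6 + l))*(1/(2*l)) = ((27 + l)/(2*l) + (6 + l))*(1/(2*l)) = (6 + l + (27 + l)/(2*l))*(1/(2*l)) = (6 + l + (27 + l)/(2*l))/(2*l))
g(-16) - 45959 = (1/4)*(27 - 16*(13 + 2*(-16)))/(-16)**2 - 45959 = (1/4)*(1/256)*(27 - 16*(13 - 32)) - 45959 = (1/4)*(1/256)*(27 - 16*(-19)) - 45959 = (1/4)*(1/256)*(27 + 304) - 45959 = (1/4)*(1/256)*331 - 45959 = 331/1024 - 45959 = -47061685/1024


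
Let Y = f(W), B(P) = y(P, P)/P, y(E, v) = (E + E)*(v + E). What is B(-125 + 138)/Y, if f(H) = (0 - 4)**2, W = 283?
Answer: 13/4 ≈ 3.2500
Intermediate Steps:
y(E, v) = 2*E*(E + v) (y(E, v) = (2*E)*(E + v) = 2*E*(E + v))
f(H) = 16 (f(H) = (-4)**2 = 16)
B(P) = 4*P (B(P) = (2*P*(P + P))/P = (2*P*(2*P))/P = (4*P**2)/P = 4*P)
Y = 16
B(-125 + 138)/Y = (4*(-125 + 138))/16 = (4*13)*(1/16) = 52*(1/16) = 13/4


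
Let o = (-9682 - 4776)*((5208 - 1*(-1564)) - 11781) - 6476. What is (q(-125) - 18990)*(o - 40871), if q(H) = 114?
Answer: -1366108500900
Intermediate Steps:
o = 72413646 (o = -14458*((5208 + 1564) - 11781) - 6476 = -14458*(6772 - 11781) - 6476 = -14458*(-5009) - 6476 = 72420122 - 6476 = 72413646)
(q(-125) - 18990)*(o - 40871) = (114 - 18990)*(72413646 - 40871) = -18876*72372775 = -1366108500900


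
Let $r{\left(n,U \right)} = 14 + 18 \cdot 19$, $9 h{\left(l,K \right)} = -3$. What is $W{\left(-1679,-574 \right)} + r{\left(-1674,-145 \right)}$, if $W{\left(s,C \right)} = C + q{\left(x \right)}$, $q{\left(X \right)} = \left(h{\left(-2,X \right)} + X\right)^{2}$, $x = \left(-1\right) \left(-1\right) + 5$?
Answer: $- \frac{1673}{9} \approx -185.89$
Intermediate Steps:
$h{\left(l,K \right)} = - \frac{1}{3}$ ($h{\left(l,K \right)} = \frac{1}{9} \left(-3\right) = - \frac{1}{3}$)
$x = 6$ ($x = 1 + 5 = 6$)
$q{\left(X \right)} = \left(- \frac{1}{3} + X\right)^{2}$
$r{\left(n,U \right)} = 356$ ($r{\left(n,U \right)} = 14 + 342 = 356$)
$W{\left(s,C \right)} = \frac{289}{9} + C$ ($W{\left(s,C \right)} = C + \frac{\left(-1 + 3 \cdot 6\right)^{2}}{9} = C + \frac{\left(-1 + 18\right)^{2}}{9} = C + \frac{17^{2}}{9} = C + \frac{1}{9} \cdot 289 = C + \frac{289}{9} = \frac{289}{9} + C$)
$W{\left(-1679,-574 \right)} + r{\left(-1674,-145 \right)} = \left(\frac{289}{9} - 574\right) + 356 = - \frac{4877}{9} + 356 = - \frac{1673}{9}$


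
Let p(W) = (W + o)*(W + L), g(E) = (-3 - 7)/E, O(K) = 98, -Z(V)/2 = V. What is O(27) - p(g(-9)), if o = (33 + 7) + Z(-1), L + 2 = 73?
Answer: -243874/81 ≈ -3010.8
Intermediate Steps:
L = 71 (L = -2 + 73 = 71)
Z(V) = -2*V
o = 42 (o = (33 + 7) - 2*(-1) = 40 + 2 = 42)
g(E) = -10/E
p(W) = (42 + W)*(71 + W) (p(W) = (W + 42)*(W + 71) = (42 + W)*(71 + W))
O(27) - p(g(-9)) = 98 - (2982 + (-10/(-9))² + 113*(-10/(-9))) = 98 - (2982 + (-10*(-⅑))² + 113*(-10*(-⅑))) = 98 - (2982 + (10/9)² + 113*(10/9)) = 98 - (2982 + 100/81 + 1130/9) = 98 - 1*251812/81 = 98 - 251812/81 = -243874/81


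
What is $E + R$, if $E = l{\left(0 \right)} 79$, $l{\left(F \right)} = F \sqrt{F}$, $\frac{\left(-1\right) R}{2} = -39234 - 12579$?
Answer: $103626$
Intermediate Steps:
$R = 103626$ ($R = - 2 \left(-39234 - 12579\right) = \left(-2\right) \left(-51813\right) = 103626$)
$l{\left(F \right)} = F^{\frac{3}{2}}$
$E = 0$ ($E = 0^{\frac{3}{2}} \cdot 79 = 0 \cdot 79 = 0$)
$E + R = 0 + 103626 = 103626$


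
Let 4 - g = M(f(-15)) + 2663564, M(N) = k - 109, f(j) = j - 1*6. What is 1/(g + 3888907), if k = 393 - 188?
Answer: 1/1225251 ≈ 8.1616e-7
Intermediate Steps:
k = 205
f(j) = -6 + j (f(j) = j - 6 = -6 + j)
M(N) = 96 (M(N) = 205 - 109 = 96)
g = -2663656 (g = 4 - (96 + 2663564) = 4 - 1*2663660 = 4 - 2663660 = -2663656)
1/(g + 3888907) = 1/(-2663656 + 3888907) = 1/1225251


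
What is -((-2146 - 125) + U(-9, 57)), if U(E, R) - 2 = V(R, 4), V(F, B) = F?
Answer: 2212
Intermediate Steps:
U(E, R) = 2 + R
-((-2146 - 125) + U(-9, 57)) = -((-2146 - 125) + (2 + 57)) = -(-2271 + 59) = -1*(-2212) = 2212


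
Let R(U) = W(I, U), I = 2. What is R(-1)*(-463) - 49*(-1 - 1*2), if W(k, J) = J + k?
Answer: -316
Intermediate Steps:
R(U) = 2 + U (R(U) = U + 2 = 2 + U)
R(-1)*(-463) - 49*(-1 - 1*2) = (2 - 1)*(-463) - 49*(-1 - 1*2) = 1*(-463) - 49*(-1 - 2) = -463 - 49*(-3) = -463 + 147 = -316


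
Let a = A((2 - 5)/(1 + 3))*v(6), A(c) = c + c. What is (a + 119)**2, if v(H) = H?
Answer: 12100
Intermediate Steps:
A(c) = 2*c
a = -9 (a = (2*((2 - 5)/(1 + 3)))*6 = (2*(-3/4))*6 = -3/2*6 = -9)
(a + 119)**2 = (-9 + 119)**2 = 110**2 = 12100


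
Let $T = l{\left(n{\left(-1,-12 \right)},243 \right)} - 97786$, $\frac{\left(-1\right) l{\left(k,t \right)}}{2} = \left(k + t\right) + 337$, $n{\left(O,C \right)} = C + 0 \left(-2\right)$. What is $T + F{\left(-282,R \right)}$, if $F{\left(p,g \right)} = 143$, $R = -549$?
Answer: $-98779$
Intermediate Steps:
$n{\left(O,C \right)} = C$ ($n{\left(O,C \right)} = C + 0 = C$)
$l{\left(k,t \right)} = -674 - 2 k - 2 t$ ($l{\left(k,t \right)} = - 2 \left(\left(k + t\right) + 337\right) = - 2 \left(337 + k + t\right) = -674 - 2 k - 2 t$)
$T = -98922$ ($T = \left(-674 - -24 - 486\right) - 97786 = \left(-674 + 24 - 486\right) - 97786 = -1136 - 97786 = -98922$)
$T + F{\left(-282,R \right)} = -98922 + 143 = -98779$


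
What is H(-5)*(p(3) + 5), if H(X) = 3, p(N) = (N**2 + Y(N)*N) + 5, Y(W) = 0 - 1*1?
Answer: 48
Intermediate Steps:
Y(W) = -1 (Y(W) = 0 - 1 = -1)
p(N) = 5 + N**2 - N (p(N) = (N**2 - N) + 5 = 5 + N**2 - N)
H(-5)*(p(3) + 5) = 3*((5 + 3**2 - 1*3) + 5) = 3*((5 + 9 - 3) + 5) = 3*(11 + 5) = 3*16 = 48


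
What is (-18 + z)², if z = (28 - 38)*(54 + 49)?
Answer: 1098304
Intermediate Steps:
z = -1030 (z = -10*103 = -1030)
(-18 + z)² = (-18 - 1030)² = (-1048)² = 1098304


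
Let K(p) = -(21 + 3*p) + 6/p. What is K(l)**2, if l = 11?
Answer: 345744/121 ≈ 2857.4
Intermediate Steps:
K(p) = -21 - 3*p + 6/p (K(p) = -(21 + 3*p) + 6/p = -3*(7 + p) + 6/p = (-21 - 3*p) + 6/p = -21 - 3*p + 6/p)
K(l)**2 = (-21 - 3*11 + 6/11)**2 = (-21 - 33 + 6*(1/11))**2 = (-21 - 33 + 6/11)**2 = (-588/11)**2 = 345744/121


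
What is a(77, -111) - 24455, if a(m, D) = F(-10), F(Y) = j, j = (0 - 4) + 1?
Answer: -24458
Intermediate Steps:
j = -3 (j = -4 + 1 = -3)
F(Y) = -3
a(m, D) = -3
a(77, -111) - 24455 = -3 - 24455 = -24458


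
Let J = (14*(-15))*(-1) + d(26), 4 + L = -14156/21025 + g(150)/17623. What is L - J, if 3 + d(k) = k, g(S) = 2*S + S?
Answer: -88054097213/370523575 ≈ -237.65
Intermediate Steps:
g(S) = 3*S
d(k) = -3 + k
L = -1722104238/370523575 (L = -4 + (-14156/21025 + (3*150)/17623) = -4 + (-14156*1/21025 + 450*(1/17623)) = -4 + (-14156/21025 + 450/17623) = -4 - 240009938/370523575 = -1722104238/370523575 ≈ -4.6478)
J = 233 (J = (14*(-15))*(-1) + (-3 + 26) = -210*(-1) + 23 = 210 + 23 = 233)
L - J = -1722104238/370523575 - 1*233 = -1722104238/370523575 - 233 = -88054097213/370523575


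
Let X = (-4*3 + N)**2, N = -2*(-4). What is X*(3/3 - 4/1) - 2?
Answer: -50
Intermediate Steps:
N = 8
X = 16 (X = (-4*3 + 8)**2 = (-12 + 8)**2 = (-4)**2 = 16)
X*(3/3 - 4/1) - 2 = 16*(3/3 - 4/1) - 2 = 16*(3*(1/3) - 4*1) - 2 = 16*(1 - 4) - 2 = 16*(-3) - 2 = -48 - 2 = -50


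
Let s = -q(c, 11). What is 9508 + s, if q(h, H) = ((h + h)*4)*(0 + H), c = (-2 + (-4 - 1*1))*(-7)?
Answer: 5196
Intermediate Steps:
c = 49 (c = (-2 + (-4 - 1))*(-7) = (-2 - 5)*(-7) = -7*(-7) = 49)
q(h, H) = 8*H*h (q(h, H) = ((2*h)*4)*H = (8*h)*H = 8*H*h)
s = -4312 (s = -8*11*49 = -1*4312 = -4312)
9508 + s = 9508 - 4312 = 5196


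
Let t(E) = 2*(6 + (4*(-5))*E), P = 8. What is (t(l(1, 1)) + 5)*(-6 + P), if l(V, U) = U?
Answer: -46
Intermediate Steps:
t(E) = 12 - 40*E (t(E) = 2*(6 - 20*E) = 12 - 40*E)
(t(l(1, 1)) + 5)*(-6 + P) = ((12 - 40*1) + 5)*(-6 + 8) = ((12 - 40) + 5)*2 = (-28 + 5)*2 = -23*2 = -46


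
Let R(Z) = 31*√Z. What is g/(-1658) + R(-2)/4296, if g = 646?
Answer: -323/829 + 31*I*√2/4296 ≈ -0.38963 + 0.010205*I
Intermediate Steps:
g/(-1658) + R(-2)/4296 = 646/(-1658) + (31*√(-2))/4296 = 646*(-1/1658) + (31*(I*√2))*(1/4296) = -323/829 + (31*I*√2)*(1/4296) = -323/829 + 31*I*√2/4296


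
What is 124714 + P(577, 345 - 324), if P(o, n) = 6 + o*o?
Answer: 457649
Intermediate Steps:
P(o, n) = 6 + o²
124714 + P(577, 345 - 324) = 124714 + (6 + 577²) = 124714 + (6 + 332929) = 124714 + 332935 = 457649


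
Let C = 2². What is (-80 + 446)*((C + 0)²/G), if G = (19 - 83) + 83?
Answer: 5856/19 ≈ 308.21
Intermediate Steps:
C = 4
G = 19 (G = -64 + 83 = 19)
(-80 + 446)*((C + 0)²/G) = (-80 + 446)*((4 + 0)²/19) = 366*(4²*(1/19)) = 366*(16*(1/19)) = 366*(16/19) = 5856/19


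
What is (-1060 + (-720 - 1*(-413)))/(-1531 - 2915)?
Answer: 1367/4446 ≈ 0.30747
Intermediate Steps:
(-1060 + (-720 - 1*(-413)))/(-1531 - 2915) = (-1060 + (-720 + 413))/(-4446) = (-1060 - 307)*(-1/4446) = -1367*(-1/4446) = 1367/4446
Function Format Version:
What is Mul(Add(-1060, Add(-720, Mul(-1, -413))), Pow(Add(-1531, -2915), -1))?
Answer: Rational(1367, 4446) ≈ 0.30747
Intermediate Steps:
Mul(Add(-1060, Add(-720, Mul(-1, -413))), Pow(Add(-1531, -2915), -1)) = Mul(Add(-1060, Add(-720, 413)), Pow(-4446, -1)) = Mul(Add(-1060, -307), Rational(-1, 4446)) = Mul(-1367, Rational(-1, 4446)) = Rational(1367, 4446)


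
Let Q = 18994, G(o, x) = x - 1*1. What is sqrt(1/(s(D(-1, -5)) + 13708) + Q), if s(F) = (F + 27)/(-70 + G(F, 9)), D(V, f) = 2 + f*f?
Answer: sqrt(3429515934614105)/424921 ≈ 137.82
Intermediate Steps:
G(o, x) = -1 + x (G(o, x) = x - 1 = -1 + x)
D(V, f) = 2 + f**2
s(F) = -27/62 - F/62 (s(F) = (F + 27)/(-70 + (-1 + 9)) = (27 + F)/(-70 + 8) = (27 + F)/(-62) = (27 + F)*(-1/62) = -27/62 - F/62)
sqrt(1/(s(D(-1, -5)) + 13708) + Q) = sqrt(1/((-27/62 - (2 + (-5)**2)/62) + 13708) + 18994) = sqrt(1/((-27/62 - (2 + 25)/62) + 13708) + 18994) = sqrt(1/((-27/62 - 1/62*27) + 13708) + 18994) = sqrt(1/((-27/62 - 27/62) + 13708) + 18994) = sqrt(1/(-27/31 + 13708) + 18994) = sqrt(1/(424921/31) + 18994) = sqrt(31/424921 + 18994) = sqrt(8070949505/424921) = sqrt(3429515934614105)/424921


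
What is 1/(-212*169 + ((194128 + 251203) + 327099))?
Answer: 1/736602 ≈ 1.3576e-6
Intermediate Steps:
1/(-212*169 + ((194128 + 251203) + 327099)) = 1/(-35828 + (445331 + 327099)) = 1/(-35828 + 772430) = 1/736602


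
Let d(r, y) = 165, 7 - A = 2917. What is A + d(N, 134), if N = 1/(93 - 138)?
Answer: -2745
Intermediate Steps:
A = -2910 (A = 7 - 1*2917 = 7 - 2917 = -2910)
N = -1/45 (N = 1/(-45) = -1/45 ≈ -0.022222)
A + d(N, 134) = -2910 + 165 = -2745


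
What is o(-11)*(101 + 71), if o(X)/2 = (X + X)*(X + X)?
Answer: 166496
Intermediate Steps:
o(X) = 8*X**2 (o(X) = 2*((X + X)*(X + X)) = 2*((2*X)*(2*X)) = 2*(4*X**2) = 8*X**2)
o(-11)*(101 + 71) = (8*(-11)**2)*(101 + 71) = (8*121)*172 = 968*172 = 166496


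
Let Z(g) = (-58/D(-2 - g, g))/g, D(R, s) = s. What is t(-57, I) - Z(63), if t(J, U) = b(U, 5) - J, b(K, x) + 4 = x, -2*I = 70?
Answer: 230260/3969 ≈ 58.015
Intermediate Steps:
I = -35 (I = -½*70 = -35)
b(K, x) = -4 + x
t(J, U) = 1 - J (t(J, U) = (-4 + 5) - J = 1 - J)
Z(g) = -58/g² (Z(g) = (-58/g)/g = -58/g²)
t(-57, I) - Z(63) = (1 - 1*(-57)) - (-58)/63² = (1 + 57) - (-58)/3969 = 58 - 1*(-58/3969) = 58 + 58/3969 = 230260/3969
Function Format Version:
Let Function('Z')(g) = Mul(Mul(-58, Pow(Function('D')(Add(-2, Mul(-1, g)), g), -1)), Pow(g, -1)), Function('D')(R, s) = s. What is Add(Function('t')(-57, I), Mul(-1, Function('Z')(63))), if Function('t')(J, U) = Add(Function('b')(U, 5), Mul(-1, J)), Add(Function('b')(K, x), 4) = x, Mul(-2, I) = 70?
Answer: Rational(230260, 3969) ≈ 58.015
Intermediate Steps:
I = -35 (I = Mul(Rational(-1, 2), 70) = -35)
Function('b')(K, x) = Add(-4, x)
Function('t')(J, U) = Add(1, Mul(-1, J)) (Function('t')(J, U) = Add(Add(-4, 5), Mul(-1, J)) = Add(1, Mul(-1, J)))
Function('Z')(g) = Mul(-58, Pow(g, -2)) (Function('Z')(g) = Mul(Mul(-58, Pow(g, -1)), Pow(g, -1)) = Mul(-58, Pow(g, -2)))
Add(Function('t')(-57, I), Mul(-1, Function('Z')(63))) = Add(Add(1, Mul(-1, -57)), Mul(-1, Mul(-58, Pow(63, -2)))) = Add(Add(1, 57), Mul(-1, Mul(-58, Rational(1, 3969)))) = Add(58, Mul(-1, Rational(-58, 3969))) = Add(58, Rational(58, 3969)) = Rational(230260, 3969)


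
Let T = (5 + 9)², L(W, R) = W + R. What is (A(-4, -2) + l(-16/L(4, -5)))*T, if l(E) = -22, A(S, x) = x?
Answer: -4704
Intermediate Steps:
L(W, R) = R + W
T = 196 (T = 14² = 196)
(A(-4, -2) + l(-16/L(4, -5)))*T = (-2 - 22)*196 = -24*196 = -4704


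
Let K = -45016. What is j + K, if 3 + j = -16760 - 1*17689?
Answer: -79468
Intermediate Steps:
j = -34452 (j = -3 + (-16760 - 1*17689) = -3 + (-16760 - 17689) = -3 - 34449 = -34452)
j + K = -34452 - 45016 = -79468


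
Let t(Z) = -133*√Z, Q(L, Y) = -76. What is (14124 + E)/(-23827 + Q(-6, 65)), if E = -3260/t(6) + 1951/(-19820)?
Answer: -279935729/473757460 - 1630*√6/9537297 ≈ -0.59130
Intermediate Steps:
E = -1951/19820 + 1630*√6/399 (E = -3260*(-√6/798) + 1951/(-19820) = -(-1630)*√6/399 + 1951*(-1/19820) = 1630*√6/399 - 1951/19820 = -1951/19820 + 1630*√6/399 ≈ 9.9082)
(14124 + E)/(-23827 + Q(-6, 65)) = (14124 + (-1951/19820 + 1630*√6/399))/(-23827 - 76) = (279935729/19820 + 1630*√6/399)/(-23903) = (279935729/19820 + 1630*√6/399)*(-1/23903) = -279935729/473757460 - 1630*√6/9537297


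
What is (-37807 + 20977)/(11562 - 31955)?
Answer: 16830/20393 ≈ 0.82528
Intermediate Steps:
(-37807 + 20977)/(11562 - 31955) = -16830/(-20393) = -16830*(-1/20393) = 16830/20393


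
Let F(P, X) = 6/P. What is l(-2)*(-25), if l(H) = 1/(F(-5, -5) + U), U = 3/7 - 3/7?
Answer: 125/6 ≈ 20.833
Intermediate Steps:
U = 0 (U = 3*(⅐) - 3*⅐ = 3/7 - 3/7 = 0)
l(H) = -⅚ (l(H) = 1/(6/(-5) + 0) = 1/(6*(-⅕) + 0) = 1/(-6/5 + 0) = 1/(-6/5) = -⅚)
l(-2)*(-25) = -⅚*(-25) = 125/6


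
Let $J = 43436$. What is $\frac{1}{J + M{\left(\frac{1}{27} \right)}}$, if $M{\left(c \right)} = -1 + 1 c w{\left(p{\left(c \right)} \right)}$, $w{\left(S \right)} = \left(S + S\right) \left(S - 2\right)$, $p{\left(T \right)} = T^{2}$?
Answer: $\frac{14348907}{623244772631} \approx 2.3023 \cdot 10^{-5}$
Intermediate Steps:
$w{\left(S \right)} = 2 S \left(-2 + S\right)$
$M{\left(c \right)} = -1 + 2 c^{3} \left(-2 + c^{2}\right)$ ($M{\left(c \right)} = -1 + 1 c 2 c^{2} \left(-2 + c^{2}\right) = -1 + c 2 c^{2} \left(-2 + c^{2}\right) = -1 + 2 c^{3} \left(-2 + c^{2}\right)$)
$\frac{1}{J + M{\left(\frac{1}{27} \right)}} = \frac{1}{43436 - \left(1 - 2 \left(\frac{1}{27}\right)^{3} \left(-2 + \left(\frac{1}{27}\right)^{2}\right)\right)} = \frac{1}{43436 - \left(1 - \frac{2 \left(-2 + \left(\frac{1}{27}\right)^{2}\right)}{19683}\right)} = \frac{1}{43436 - \left(1 - \frac{2 \left(-2 + \frac{1}{729}\right)}{19683}\right)} = \frac{1}{43436 - \left(1 - - \frac{2914}{14348907}\right)} = \frac{1}{43436 - \frac{14351821}{14348907}} = \frac{1}{\frac{623244772631}{14348907}} = \frac{14348907}{623244772631}$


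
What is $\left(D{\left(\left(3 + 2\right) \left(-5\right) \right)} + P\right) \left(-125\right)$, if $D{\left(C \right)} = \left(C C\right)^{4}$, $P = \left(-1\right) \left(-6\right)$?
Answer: $-19073486328875$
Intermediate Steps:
$P = 6$
$D{\left(C \right)} = C^{8}$ ($D{\left(C \right)} = \left(C^{2}\right)^{4} = C^{8}$)
$\left(D{\left(\left(3 + 2\right) \left(-5\right) \right)} + P\right) \left(-125\right) = \left(\left(\left(3 + 2\right) \left(-5\right)\right)^{8} + 6\right) \left(-125\right) = \left(\left(5 \left(-5\right)\right)^{8} + 6\right) \left(-125\right) = \left(\left(-25\right)^{8} + 6\right) \left(-125\right) = \left(152587890625 + 6\right) \left(-125\right) = 152587890631 \left(-125\right) = -19073486328875$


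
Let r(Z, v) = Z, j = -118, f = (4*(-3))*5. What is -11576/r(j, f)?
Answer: 5788/59 ≈ 98.102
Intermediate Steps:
f = -60 (f = -12*5 = -60)
-11576/r(j, f) = -11576/(-118) = -11576*(-1/118) = 5788/59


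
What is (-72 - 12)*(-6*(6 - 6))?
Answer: 0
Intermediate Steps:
(-72 - 12)*(-6*(6 - 6)) = -(-504)*0 = -84*0 = 0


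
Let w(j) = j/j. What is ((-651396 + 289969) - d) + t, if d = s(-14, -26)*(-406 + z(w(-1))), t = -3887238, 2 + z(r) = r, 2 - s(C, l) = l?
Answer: -4237269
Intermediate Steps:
s(C, l) = 2 - l
w(j) = 1
z(r) = -2 + r
d = -11396 (d = (2 - 1*(-26))*(-406 + (-2 + 1)) = (2 + 26)*(-406 - 1) = 28*(-407) = -11396)
((-651396 + 289969) - d) + t = ((-651396 + 289969) - 1*(-11396)) - 3887238 = (-361427 + 11396) - 3887238 = -350031 - 3887238 = -4237269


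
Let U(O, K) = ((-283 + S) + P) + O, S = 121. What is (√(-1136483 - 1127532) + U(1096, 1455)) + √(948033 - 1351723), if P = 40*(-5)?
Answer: 734 + I*√403690 + I*√2264015 ≈ 734.0 + 2140.0*I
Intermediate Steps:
P = -200
U(O, K) = -362 + O (U(O, K) = ((-283 + 121) - 200) + O = (-162 - 200) + O = -362 + O)
(√(-1136483 - 1127532) + U(1096, 1455)) + √(948033 - 1351723) = (√(-1136483 - 1127532) + (-362 + 1096)) + √(948033 - 1351723) = (√(-2264015) + 734) + √(-403690) = (I*√2264015 + 734) + I*√403690 = (734 + I*√2264015) + I*√403690 = 734 + I*√403690 + I*√2264015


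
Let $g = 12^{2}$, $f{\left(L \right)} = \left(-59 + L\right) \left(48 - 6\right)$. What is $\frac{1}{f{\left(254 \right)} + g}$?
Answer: $\frac{1}{8334} \approx 0.00011999$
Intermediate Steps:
$f{\left(L \right)} = -2478 + 42 L$ ($f{\left(L \right)} = \left(-59 + L\right) 42 = -2478 + 42 L$)
$g = 144$
$\frac{1}{f{\left(254 \right)} + g} = \frac{1}{\left(-2478 + 42 \cdot 254\right) + 144} = \frac{1}{\left(-2478 + 10668\right) + 144} = \frac{1}{8190 + 144} = \frac{1}{8334}$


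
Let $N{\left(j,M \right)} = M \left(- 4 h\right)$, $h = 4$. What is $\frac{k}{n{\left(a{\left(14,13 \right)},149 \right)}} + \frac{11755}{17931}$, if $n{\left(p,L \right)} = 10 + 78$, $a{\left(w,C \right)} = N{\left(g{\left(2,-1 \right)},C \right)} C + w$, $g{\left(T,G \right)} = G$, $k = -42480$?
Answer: $- \frac{95084305}{197241} \approx -482.07$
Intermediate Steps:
$N{\left(j,M \right)} = - 16 M$ ($N{\left(j,M \right)} = M \left(\left(-4\right) 4\right) = M \left(-16\right) = - 16 M$)
$a{\left(w,C \right)} = w - 16 C^{2}$ ($a{\left(w,C \right)} = - 16 C C + w = - 16 C^{2} + w = w - 16 C^{2}$)
$n{\left(p,L \right)} = 88$
$\frac{k}{n{\left(a{\left(14,13 \right)},149 \right)}} + \frac{11755}{17931} = - \frac{42480}{88} + \frac{11755}{17931} = \left(-42480\right) \frac{1}{88} + 11755 \cdot \frac{1}{17931} = - \frac{5310}{11} + \frac{11755}{17931} = - \frac{95084305}{197241}$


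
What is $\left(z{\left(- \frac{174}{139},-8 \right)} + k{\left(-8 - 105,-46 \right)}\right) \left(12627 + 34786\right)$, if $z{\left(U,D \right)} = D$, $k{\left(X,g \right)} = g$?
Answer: $-2560302$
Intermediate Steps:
$\left(z{\left(- \frac{174}{139},-8 \right)} + k{\left(-8 - 105,-46 \right)}\right) \left(12627 + 34786\right) = \left(-8 - 46\right) \left(12627 + 34786\right) = \left(-54\right) 47413 = -2560302$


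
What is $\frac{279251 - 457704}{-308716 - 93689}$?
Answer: $\frac{178453}{402405} \approx 0.44347$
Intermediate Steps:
$\frac{279251 - 457704}{-308716 - 93689} = - \frac{178453}{-402405} = \left(-178453\right) \left(- \frac{1}{402405}\right) = \frac{178453}{402405}$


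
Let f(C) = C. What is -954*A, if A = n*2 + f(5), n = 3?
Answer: -10494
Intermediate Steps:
A = 11 (A = 3*2 + 5 = 6 + 5 = 11)
-954*A = -954*11 = -10494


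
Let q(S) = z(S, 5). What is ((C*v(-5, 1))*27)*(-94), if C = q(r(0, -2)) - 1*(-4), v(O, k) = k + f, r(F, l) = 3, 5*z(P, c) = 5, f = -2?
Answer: 12690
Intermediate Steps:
z(P, c) = 1 (z(P, c) = (⅕)*5 = 1)
q(S) = 1
v(O, k) = -2 + k (v(O, k) = k - 2 = -2 + k)
C = 5 (C = 1 - 1*(-4) = 1 + 4 = 5)
((C*v(-5, 1))*27)*(-94) = ((5*(-2 + 1))*27)*(-94) = ((5*(-1))*27)*(-94) = -5*27*(-94) = -135*(-94) = 12690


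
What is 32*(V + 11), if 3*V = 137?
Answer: 5440/3 ≈ 1813.3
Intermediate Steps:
V = 137/3 (V = (1/3)*137 = 137/3 ≈ 45.667)
32*(V + 11) = 32*(137/3 + 11) = 32*(170/3) = 5440/3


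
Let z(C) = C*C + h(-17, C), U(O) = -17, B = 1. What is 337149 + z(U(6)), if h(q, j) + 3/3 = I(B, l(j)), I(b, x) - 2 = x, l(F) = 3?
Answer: 337442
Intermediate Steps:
I(b, x) = 2 + x
h(q, j) = 4 (h(q, j) = -1 + (2 + 3) = -1 + 5 = 4)
z(C) = 4 + C² (z(C) = C*C + 4 = C² + 4 = 4 + C²)
337149 + z(U(6)) = 337149 + (4 + (-17)²) = 337149 + (4 + 289) = 337149 + 293 = 337442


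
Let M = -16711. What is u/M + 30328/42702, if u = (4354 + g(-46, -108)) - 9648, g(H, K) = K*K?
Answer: 117399734/356796561 ≈ 0.32904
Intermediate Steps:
g(H, K) = K**2
u = 6370 (u = (4354 + (-108)**2) - 9648 = (4354 + 11664) - 9648 = 16018 - 9648 = 6370)
u/M + 30328/42702 = 6370/(-16711) + 30328/42702 = 6370*(-1/16711) + 30328*(1/42702) = -6370/16711 + 15164/21351 = 117399734/356796561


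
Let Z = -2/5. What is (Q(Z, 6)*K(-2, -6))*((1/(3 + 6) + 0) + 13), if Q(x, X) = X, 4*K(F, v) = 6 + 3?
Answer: 177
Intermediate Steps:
K(F, v) = 9/4 (K(F, v) = (6 + 3)/4 = (¼)*9 = 9/4)
Z = -⅖ (Z = -2*⅕ = -⅖ ≈ -0.40000)
(Q(Z, 6)*K(-2, -6))*((1/(3 + 6) + 0) + 13) = (6*(9/4))*((1/(3 + 6) + 0) + 13) = 27*((1/9 + 0) + 13)/2 = 27*((⅑ + 0) + 13)/2 = 27*(⅑ + 13)/2 = (27/2)*(118/9) = 177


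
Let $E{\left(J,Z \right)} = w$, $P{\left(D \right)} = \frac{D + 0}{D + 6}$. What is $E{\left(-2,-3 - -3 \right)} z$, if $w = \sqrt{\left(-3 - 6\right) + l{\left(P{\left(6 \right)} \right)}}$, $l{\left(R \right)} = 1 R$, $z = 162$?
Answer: $81 i \sqrt{34} \approx 472.31 i$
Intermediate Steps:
$P{\left(D \right)} = \frac{D}{6 + D}$
$l{\left(R \right)} = R$
$w = \frac{i \sqrt{34}}{2}$ ($w = \sqrt{\left(-3 - 6\right) + \frac{6}{6 + 6}} = \sqrt{\left(-3 - 6\right) + \frac{6}{12}} = \sqrt{-9 + 6 \cdot \frac{1}{12}} = \sqrt{-9 + \frac{1}{2}} = \sqrt{- \frac{17}{2}} = \frac{i \sqrt{34}}{2} \approx 2.9155 i$)
$E{\left(J,Z \right)} = \frac{i \sqrt{34}}{2}$
$E{\left(-2,-3 - -3 \right)} z = \frac{i \sqrt{34}}{2} \cdot 162 = 81 i \sqrt{34}$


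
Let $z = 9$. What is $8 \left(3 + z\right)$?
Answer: $96$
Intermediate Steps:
$8 \left(3 + z\right) = 8 \left(3 + 9\right) = 8 \cdot 12 = 96$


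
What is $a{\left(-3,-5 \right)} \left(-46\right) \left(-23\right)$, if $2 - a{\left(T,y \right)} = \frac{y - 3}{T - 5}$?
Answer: $1058$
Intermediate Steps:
$a{\left(T,y \right)} = 2 - \frac{-3 + y}{-5 + T}$ ($a{\left(T,y \right)} = 2 - \frac{y - 3}{T - 5} = 2 - \frac{-3 + y}{-5 + T}$)
$a{\left(-3,-5 \right)} \left(-46\right) \left(-23\right) = \frac{-7 - -5 + 2 \left(-3\right)}{-5 - 3} \left(-46\right) \left(-23\right) = \frac{-7 + 5 - 6}{-8} \left(-46\right) \left(-23\right) = \left(- \frac{1}{8}\right) \left(-8\right) \left(-46\right) \left(-23\right) = 1 \left(-46\right) \left(-23\right) = \left(-46\right) \left(-23\right) = 1058$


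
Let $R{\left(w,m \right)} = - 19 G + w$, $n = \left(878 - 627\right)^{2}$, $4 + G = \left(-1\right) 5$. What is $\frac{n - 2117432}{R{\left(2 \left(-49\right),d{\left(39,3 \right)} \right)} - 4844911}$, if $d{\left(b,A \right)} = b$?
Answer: $\frac{2054431}{4844838} \approx 0.42405$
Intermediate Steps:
$G = -9$ ($G = -4 - 5 = -9$)
$n = 63001$ ($n = 251^{2} = 63001$)
$R{\left(w,m \right)} = 171 + w$ ($R{\left(w,m \right)} = \left(-19\right) \left(-9\right) + w = 171 + w$)
$\frac{n - 2117432}{R{\left(2 \left(-49\right),d{\left(39,3 \right)} \right)} - 4844911} = \frac{63001 - 2117432}{\left(171 + 2 \left(-49\right)\right) - 4844911} = - \frac{2054431}{\left(171 - 98\right) - 4844911} = - \frac{2054431}{73 - 4844911} = - \frac{2054431}{-4844838} = \left(-2054431\right) \left(- \frac{1}{4844838}\right) = \frac{2054431}{4844838}$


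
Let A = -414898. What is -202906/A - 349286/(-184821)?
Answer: 1184541251/497934177 ≈ 2.3789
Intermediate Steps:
-202906/A - 349286/(-184821) = -202906/(-414898) - 349286/(-184821) = -202906*(-1/414898) - 349286*(-1/184821) = 9223/18859 + 49898/26403 = 1184541251/497934177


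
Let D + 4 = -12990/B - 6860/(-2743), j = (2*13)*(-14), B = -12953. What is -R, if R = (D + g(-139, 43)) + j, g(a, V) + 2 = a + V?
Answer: 16432527664/35530079 ≈ 462.50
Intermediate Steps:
j = -364 (j = 26*(-14) = -364)
D = -17631166/35530079 (D = -4 + (-12990/(-12953) - 6860/(-2743)) = -4 + (-12990*(-1/12953) - 6860*(-1/2743)) = -4 + (12990/12953 + 6860/2743) = -4 + 124489150/35530079 = -17631166/35530079 ≈ -0.49623)
g(a, V) = -2 + V + a (g(a, V) = -2 + (a + V) = -2 + (V + a) = -2 + V + a)
R = -16432527664/35530079 (R = (-17631166/35530079 + (-2 + 43 - 139)) - 364 = (-17631166/35530079 - 98) - 364 = -3499578908/35530079 - 364 = -16432527664/35530079 ≈ -462.50)
-R = -1*(-16432527664/35530079) = 16432527664/35530079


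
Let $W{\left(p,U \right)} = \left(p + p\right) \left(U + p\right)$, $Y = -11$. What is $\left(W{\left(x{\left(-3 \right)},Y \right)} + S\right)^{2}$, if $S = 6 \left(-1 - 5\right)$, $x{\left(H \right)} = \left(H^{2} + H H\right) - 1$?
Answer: $28224$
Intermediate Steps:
$x{\left(H \right)} = -1 + 2 H^{2}$ ($x{\left(H \right)} = \left(H^{2} + H^{2}\right) - 1 = 2 H^{2} - 1 = -1 + 2 H^{2}$)
$W{\left(p,U \right)} = 2 p \left(U + p\right)$
$S = -36$ ($S = 6 \left(-6\right) = -36$)
$\left(W{\left(x{\left(-3 \right)},Y \right)} + S\right)^{2} = \left(2 \left(-1 + 2 \left(-3\right)^{2}\right) \left(-11 - \left(1 - 2 \left(-3\right)^{2}\right)\right) - 36\right)^{2} = \left(2 \left(-1 + 2 \cdot 9\right) \left(-11 + \left(-1 + 2 \cdot 9\right)\right) - 36\right)^{2} = \left(2 \left(-1 + 18\right) \left(-11 + \left(-1 + 18\right)\right) - 36\right)^{2} = \left(2 \cdot 17 \left(-11 + 17\right) - 36\right)^{2} = \left(2 \cdot 17 \cdot 6 - 36\right)^{2} = \left(204 - 36\right)^{2} = 168^{2} = 28224$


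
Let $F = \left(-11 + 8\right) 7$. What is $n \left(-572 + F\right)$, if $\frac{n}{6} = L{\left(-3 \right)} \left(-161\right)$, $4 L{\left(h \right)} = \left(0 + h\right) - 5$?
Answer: $-1145676$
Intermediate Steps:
$F = -21$ ($F = \left(-3\right) 7 = -21$)
$L{\left(h \right)} = - \frac{5}{4} + \frac{h}{4}$ ($L{\left(h \right)} = \frac{\left(0 + h\right) - 5}{4} = \frac{h - 5}{4} = \frac{-5 + h}{4} = - \frac{5}{4} + \frac{h}{4}$)
$n = 1932$ ($n = 6 \left(- \frac{5}{4} + \frac{1}{4} \left(-3\right)\right) \left(-161\right) = 6 \left(- \frac{5}{4} - \frac{3}{4}\right) \left(-161\right) = 6 \left(\left(-2\right) \left(-161\right)\right) = 6 \cdot 322 = 1932$)
$n \left(-572 + F\right) = 1932 \left(-572 - 21\right) = 1932 \left(-593\right) = -1145676$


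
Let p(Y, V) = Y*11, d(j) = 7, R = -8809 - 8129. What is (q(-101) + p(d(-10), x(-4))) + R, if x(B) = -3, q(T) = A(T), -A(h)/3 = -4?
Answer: -16849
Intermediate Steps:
R = -16938
A(h) = 12 (A(h) = -3*(-4) = 12)
q(T) = 12
p(Y, V) = 11*Y
(q(-101) + p(d(-10), x(-4))) + R = (12 + 11*7) - 16938 = (12 + 77) - 16938 = 89 - 16938 = -16849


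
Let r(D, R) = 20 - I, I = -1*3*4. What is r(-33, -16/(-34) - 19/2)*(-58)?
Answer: -1856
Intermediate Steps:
I = -12 (I = -3*4 = -12)
r(D, R) = 32 (r(D, R) = 20 - 1*(-12) = 20 + 12 = 32)
r(-33, -16/(-34) - 19/2)*(-58) = 32*(-58) = -1856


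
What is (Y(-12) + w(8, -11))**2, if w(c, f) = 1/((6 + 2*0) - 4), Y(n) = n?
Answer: 529/4 ≈ 132.25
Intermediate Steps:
w(c, f) = 1/2 (w(c, f) = 1/((6 + 0) - 4) = 1/(6 - 4) = 1/2)
(Y(-12) + w(8, -11))**2 = (-12 + 1/2)**2 = (-23/2)**2 = 529/4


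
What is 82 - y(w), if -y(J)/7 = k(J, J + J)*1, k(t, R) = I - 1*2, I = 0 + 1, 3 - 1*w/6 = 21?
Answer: 75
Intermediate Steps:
w = -108 (w = 18 - 6*21 = 18 - 126 = -108)
I = 1
k(t, R) = -1 (k(t, R) = 1 - 1*2 = 1 - 2 = -1)
y(J) = 7 (y(J) = -(-7) = -7*(-1) = 7)
82 - y(w) = 82 - 1*7 = 82 - 7 = 75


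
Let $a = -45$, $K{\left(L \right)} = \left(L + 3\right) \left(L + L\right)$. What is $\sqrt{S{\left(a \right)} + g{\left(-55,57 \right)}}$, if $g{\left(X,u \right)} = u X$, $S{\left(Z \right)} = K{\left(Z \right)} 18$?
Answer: $\sqrt{64905} \approx 254.76$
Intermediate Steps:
$K{\left(L \right)} = 2 L \left(3 + L\right)$ ($K{\left(L \right)} = \left(3 + L\right) 2 L = 2 L \left(3 + L\right)$)
$S{\left(Z \right)} = 36 Z \left(3 + Z\right)$ ($S{\left(Z \right)} = 2 Z \left(3 + Z\right) 18 = 36 Z \left(3 + Z\right)$)
$g{\left(X,u \right)} = X u$
$\sqrt{S{\left(a \right)} + g{\left(-55,57 \right)}} = \sqrt{36 \left(-45\right) \left(3 - 45\right) - 3135} = \sqrt{36 \left(-45\right) \left(-42\right) - 3135} = \sqrt{68040 - 3135} = \sqrt{64905}$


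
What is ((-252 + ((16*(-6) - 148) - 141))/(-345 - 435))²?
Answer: 2401/3600 ≈ 0.66694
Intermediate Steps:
((-252 + ((16*(-6) - 148) - 141))/(-345 - 435))² = ((-252 + ((-96 - 148) - 141))/(-780))² = ((-252 + (-244 - 141))*(-1/780))² = ((-252 - 385)*(-1/780))² = (-637*(-1/780))² = (49/60)² = 2401/3600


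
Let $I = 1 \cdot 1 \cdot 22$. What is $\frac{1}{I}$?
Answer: $\frac{1}{22} \approx 0.045455$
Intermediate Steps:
$I = 22$ ($I = 1 \cdot 22 = 22$)
$\frac{1}{I} = \frac{1}{22}$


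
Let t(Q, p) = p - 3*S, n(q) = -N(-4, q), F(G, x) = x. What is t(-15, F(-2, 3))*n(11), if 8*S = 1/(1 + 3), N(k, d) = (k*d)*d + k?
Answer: 5673/4 ≈ 1418.3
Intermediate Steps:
N(k, d) = k + k*d**2 (N(k, d) = (d*k)*d + k = k*d**2 + k = k + k*d**2)
n(q) = 4 + 4*q**2 (n(q) = -(-4)*(1 + q**2) = -(-4 - 4*q**2) = 4 + 4*q**2)
S = 1/32 (S = 1/(8*(1 + 3)) = (1/8)/4 = (1/8)*(1/4) = 1/32 ≈ 0.031250)
t(Q, p) = -3/32 + p (t(Q, p) = p - 3*1/32 = p - 3/32 = -3/32 + p)
t(-15, F(-2, 3))*n(11) = (-3/32 + 3)*(4 + 4*11**2) = 93*(4 + 4*121)/32 = 93*(4 + 484)/32 = (93/32)*488 = 5673/4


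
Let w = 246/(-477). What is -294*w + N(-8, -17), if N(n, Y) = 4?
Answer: 8248/53 ≈ 155.62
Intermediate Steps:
w = -82/159 (w = 246*(-1/477) = -82/159 ≈ -0.51572)
-294*w + N(-8, -17) = -294*(-82/159) + 4 = 8036/53 + 4 = 8248/53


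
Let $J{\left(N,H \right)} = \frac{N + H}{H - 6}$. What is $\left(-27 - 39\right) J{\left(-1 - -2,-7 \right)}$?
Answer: $- \frac{396}{13} \approx -30.462$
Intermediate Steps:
$J{\left(N,H \right)} = \frac{H + N}{-6 + H}$
$\left(-27 - 39\right) J{\left(-1 - -2,-7 \right)} = \left(-27 - 39\right) \frac{-7 - -1}{-6 - 7} = - 66 \frac{-7 + \left(-1 + 2\right)}{-13} = - 66 \left(- \frac{-7 + 1}{13}\right) = - 66 \left(\left(- \frac{1}{13}\right) \left(-6\right)\right) = \left(-66\right) \frac{6}{13} = - \frac{396}{13}$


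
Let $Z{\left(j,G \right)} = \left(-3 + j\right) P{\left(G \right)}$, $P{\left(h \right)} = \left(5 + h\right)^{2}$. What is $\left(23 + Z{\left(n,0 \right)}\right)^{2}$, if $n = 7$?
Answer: $15129$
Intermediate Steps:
$Z{\left(j,G \right)} = \left(5 + G\right)^{2} \left(-3 + j\right)$ ($Z{\left(j,G \right)} = \left(-3 + j\right) \left(5 + G\right)^{2} = \left(5 + G\right)^{2} \left(-3 + j\right)$)
$\left(23 + Z{\left(n,0 \right)}\right)^{2} = \left(23 + \left(5 + 0\right)^{2} \left(-3 + 7\right)\right)^{2} = \left(23 + 5^{2} \cdot 4\right)^{2} = \left(23 + 25 \cdot 4\right)^{2} = \left(23 + 100\right)^{2} = 123^{2} = 15129$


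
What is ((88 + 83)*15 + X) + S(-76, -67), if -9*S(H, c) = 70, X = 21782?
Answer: 219053/9 ≈ 24339.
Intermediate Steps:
S(H, c) = -70/9 (S(H, c) = -⅑*70 = -70/9)
((88 + 83)*15 + X) + S(-76, -67) = ((88 + 83)*15 + 21782) - 70/9 = (171*15 + 21782) - 70/9 = (2565 + 21782) - 70/9 = 24347 - 70/9 = 219053/9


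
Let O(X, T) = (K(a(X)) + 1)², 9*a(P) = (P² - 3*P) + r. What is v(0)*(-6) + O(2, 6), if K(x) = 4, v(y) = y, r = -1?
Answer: 25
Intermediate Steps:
a(P) = -⅑ - P/3 + P²/9 (a(P) = ((P² - 3*P) - 1)/9 = (-1 + P² - 3*P)/9 = -⅑ - P/3 + P²/9)
O(X, T) = 25 (O(X, T) = (4 + 1)² = 5² = 25)
v(0)*(-6) + O(2, 6) = 0*(-6) + 25 = 0 + 25 = 25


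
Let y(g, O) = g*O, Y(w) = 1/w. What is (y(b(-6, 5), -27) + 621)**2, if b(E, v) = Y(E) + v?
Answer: 962361/4 ≈ 2.4059e+5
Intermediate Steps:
b(E, v) = v + 1/E (b(E, v) = 1/E + v = v + 1/E)
y(g, O) = O*g
(y(b(-6, 5), -27) + 621)**2 = (-27*(5 + 1/(-6)) + 621)**2 = (-27*(5 - 1/6) + 621)**2 = (-27*29/6 + 621)**2 = (-261/2 + 621)**2 = (981/2)**2 = 962361/4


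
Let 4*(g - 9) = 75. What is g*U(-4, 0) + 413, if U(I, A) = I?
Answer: 302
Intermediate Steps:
g = 111/4 (g = 9 + (¼)*75 = 9 + 75/4 = 111/4 ≈ 27.750)
g*U(-4, 0) + 413 = (111/4)*(-4) + 413 = -111 + 413 = 302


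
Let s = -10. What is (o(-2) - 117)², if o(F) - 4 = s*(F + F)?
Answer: 5329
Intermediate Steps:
o(F) = 4 - 20*F (o(F) = 4 - 10*(F + F) = 4 - 20*F)
(o(-2) - 117)² = ((4 - 20*(-2)) - 117)² = ((4 + 40) - 117)² = (44 - 117)² = (-73)² = 5329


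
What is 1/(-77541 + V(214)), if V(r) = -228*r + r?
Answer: -1/126119 ≈ -7.9290e-6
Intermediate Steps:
V(r) = -227*r
1/(-77541 + V(214)) = 1/(-77541 - 227*214) = 1/(-77541 - 48578) = 1/(-126119) = -1/126119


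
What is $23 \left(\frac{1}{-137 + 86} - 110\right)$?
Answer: $- \frac{129053}{51} \approx -2530.4$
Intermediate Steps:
$23 \left(\frac{1}{-137 + 86} - 110\right) = 23 \left(\frac{1}{-51} - 110\right) = 23 \left(- \frac{1}{51} - 110\right) = 23 \left(- \frac{5611}{51}\right) = - \frac{129053}{51}$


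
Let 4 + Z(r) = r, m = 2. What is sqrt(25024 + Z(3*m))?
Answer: sqrt(25026) ≈ 158.20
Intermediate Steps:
Z(r) = -4 + r
sqrt(25024 + Z(3*m)) = sqrt(25024 + (-4 + 3*2)) = sqrt(25024 + (-4 + 6)) = sqrt(25024 + 2) = sqrt(25026)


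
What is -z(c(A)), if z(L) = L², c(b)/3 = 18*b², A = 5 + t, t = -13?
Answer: -11943936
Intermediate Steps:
A = -8 (A = 5 - 13 = -8)
c(b) = 54*b² (c(b) = 3*(18*b²) = 54*b²)
-z(c(A)) = -(54*(-8)²)² = -(54*64)² = -1*3456² = -1*11943936 = -11943936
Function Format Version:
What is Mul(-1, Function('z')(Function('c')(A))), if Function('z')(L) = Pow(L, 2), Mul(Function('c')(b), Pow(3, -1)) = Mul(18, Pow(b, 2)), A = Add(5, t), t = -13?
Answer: -11943936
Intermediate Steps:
A = -8 (A = Add(5, -13) = -8)
Function('c')(b) = Mul(54, Pow(b, 2)) (Function('c')(b) = Mul(3, Mul(18, Pow(b, 2))) = Mul(54, Pow(b, 2)))
Mul(-1, Function('z')(Function('c')(A))) = Mul(-1, Pow(Mul(54, Pow(-8, 2)), 2)) = Mul(-1, Pow(Mul(54, 64), 2)) = Mul(-1, Pow(3456, 2)) = Mul(-1, 11943936) = -11943936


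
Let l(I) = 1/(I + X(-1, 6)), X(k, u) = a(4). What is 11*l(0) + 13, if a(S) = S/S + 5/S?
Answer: 161/9 ≈ 17.889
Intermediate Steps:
a(S) = 1 + 5/S
X(k, u) = 9/4 (X(k, u) = (5 + 4)/4 = (¼)*9 = 9/4)
l(I) = 1/(9/4 + I) (l(I) = 1/(I + 9/4) = 1/(9/4 + I))
11*l(0) + 13 = 11*(4/(9 + 4*0)) + 13 = 11*(4/(9 + 0)) + 13 = 11*(4/9) + 13 = 44/9 + 13 = 161/9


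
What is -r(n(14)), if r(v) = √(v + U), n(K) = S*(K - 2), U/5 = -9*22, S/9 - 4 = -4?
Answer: -3*I*√110 ≈ -31.464*I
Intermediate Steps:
S = 0 (S = 36 + 9*(-4) = 36 - 36 = 0)
U = -990 (U = 5*(-9*22) = 5*(-198) = -990)
n(K) = 0 (n(K) = 0*(K - 2) = 0*(-2 + K) = 0)
r(v) = √(-990 + v) (r(v) = √(v - 990) = √(-990 + v))
-r(n(14)) = -√(-990 + 0) = -√(-990) = -3*I*√110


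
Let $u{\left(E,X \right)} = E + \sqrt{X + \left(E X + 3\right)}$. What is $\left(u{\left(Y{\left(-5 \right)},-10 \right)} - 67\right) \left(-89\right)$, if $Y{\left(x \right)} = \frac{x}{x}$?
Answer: $5874 - 89 i \sqrt{17} \approx 5874.0 - 366.96 i$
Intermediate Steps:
$Y{\left(x \right)} = 1$
$u{\left(E,X \right)} = E + \sqrt{3 + X + E X}$ ($u{\left(E,X \right)} = E + \sqrt{X + \left(3 + E X\right)} = E + \sqrt{3 + X + E X}$)
$\left(u{\left(Y{\left(-5 \right)},-10 \right)} - 67\right) \left(-89\right) = \left(\left(1 + \sqrt{3 - 10 + 1 \left(-10\right)}\right) - 67\right) \left(-89\right) = \left(\left(1 + \sqrt{3 - 10 - 10}\right) - 67\right) \left(-89\right) = \left(\left(1 + \sqrt{-17}\right) - 67\right) \left(-89\right) = \left(\left(1 + i \sqrt{17}\right) - 67\right) \left(-89\right) = \left(-66 + i \sqrt{17}\right) \left(-89\right) = 5874 - 89 i \sqrt{17}$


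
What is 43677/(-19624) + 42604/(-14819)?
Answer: -1483310359/290808056 ≈ -5.1006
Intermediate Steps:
43677/(-19624) + 42604/(-14819) = 43677*(-1/19624) + 42604*(-1/14819) = -43677/19624 - 42604/14819 = -1483310359/290808056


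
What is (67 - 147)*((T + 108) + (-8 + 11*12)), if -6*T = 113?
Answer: -51160/3 ≈ -17053.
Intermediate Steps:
T = -113/6 (T = -⅙*113 = -113/6 ≈ -18.833)
(67 - 147)*((T + 108) + (-8 + 11*12)) = (67 - 147)*((-113/6 + 108) + (-8 + 11*12)) = -80*(535/6 + (-8 + 132)) = -80*(535/6 + 124) = -80*1279/6 = -51160/3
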